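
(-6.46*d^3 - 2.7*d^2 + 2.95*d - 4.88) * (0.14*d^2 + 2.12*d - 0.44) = -0.9044*d^5 - 14.0732*d^4 - 2.4686*d^3 + 6.7588*d^2 - 11.6436*d + 2.1472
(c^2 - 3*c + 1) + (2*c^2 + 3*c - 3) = 3*c^2 - 2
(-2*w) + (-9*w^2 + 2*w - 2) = -9*w^2 - 2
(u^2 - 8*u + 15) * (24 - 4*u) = -4*u^3 + 56*u^2 - 252*u + 360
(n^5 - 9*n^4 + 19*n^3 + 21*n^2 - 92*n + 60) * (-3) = -3*n^5 + 27*n^4 - 57*n^3 - 63*n^2 + 276*n - 180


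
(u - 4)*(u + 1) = u^2 - 3*u - 4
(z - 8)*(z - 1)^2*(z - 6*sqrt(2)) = z^4 - 10*z^3 - 6*sqrt(2)*z^3 + 17*z^2 + 60*sqrt(2)*z^2 - 102*sqrt(2)*z - 8*z + 48*sqrt(2)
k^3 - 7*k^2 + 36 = (k - 6)*(k - 3)*(k + 2)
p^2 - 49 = (p - 7)*(p + 7)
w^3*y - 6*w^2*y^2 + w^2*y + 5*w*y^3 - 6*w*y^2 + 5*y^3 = (w - 5*y)*(w - y)*(w*y + y)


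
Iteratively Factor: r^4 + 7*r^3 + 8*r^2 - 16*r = (r + 4)*(r^3 + 3*r^2 - 4*r) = (r - 1)*(r + 4)*(r^2 + 4*r) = r*(r - 1)*(r + 4)*(r + 4)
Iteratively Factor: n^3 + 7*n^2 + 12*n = (n)*(n^2 + 7*n + 12) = n*(n + 3)*(n + 4)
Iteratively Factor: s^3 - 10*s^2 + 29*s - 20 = (s - 1)*(s^2 - 9*s + 20) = (s - 5)*(s - 1)*(s - 4)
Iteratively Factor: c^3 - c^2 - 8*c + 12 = (c + 3)*(c^2 - 4*c + 4) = (c - 2)*(c + 3)*(c - 2)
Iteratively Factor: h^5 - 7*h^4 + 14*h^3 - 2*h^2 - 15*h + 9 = (h - 3)*(h^4 - 4*h^3 + 2*h^2 + 4*h - 3) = (h - 3)*(h - 1)*(h^3 - 3*h^2 - h + 3) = (h - 3)*(h - 1)*(h + 1)*(h^2 - 4*h + 3) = (h - 3)*(h - 1)^2*(h + 1)*(h - 3)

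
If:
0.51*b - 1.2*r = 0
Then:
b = 2.35294117647059*r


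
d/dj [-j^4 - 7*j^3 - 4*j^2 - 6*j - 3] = -4*j^3 - 21*j^2 - 8*j - 6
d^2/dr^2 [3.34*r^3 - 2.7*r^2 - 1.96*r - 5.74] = 20.04*r - 5.4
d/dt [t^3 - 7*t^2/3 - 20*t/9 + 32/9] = 3*t^2 - 14*t/3 - 20/9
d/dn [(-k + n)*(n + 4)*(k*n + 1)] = -k*(k - n)*(n + 4) - (k - n)*(k*n + 1) + (n + 4)*(k*n + 1)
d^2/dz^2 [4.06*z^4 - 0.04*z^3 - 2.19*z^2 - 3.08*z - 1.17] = 48.72*z^2 - 0.24*z - 4.38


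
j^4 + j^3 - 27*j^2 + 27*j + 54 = (j - 3)^2*(j + 1)*(j + 6)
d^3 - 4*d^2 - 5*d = d*(d - 5)*(d + 1)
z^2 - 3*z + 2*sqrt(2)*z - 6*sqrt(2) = (z - 3)*(z + 2*sqrt(2))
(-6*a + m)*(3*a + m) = -18*a^2 - 3*a*m + m^2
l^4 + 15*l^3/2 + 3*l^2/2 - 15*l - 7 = (l + 1/2)*(l + 7)*(l - sqrt(2))*(l + sqrt(2))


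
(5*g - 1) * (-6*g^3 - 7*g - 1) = -30*g^4 + 6*g^3 - 35*g^2 + 2*g + 1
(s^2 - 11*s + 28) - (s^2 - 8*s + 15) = 13 - 3*s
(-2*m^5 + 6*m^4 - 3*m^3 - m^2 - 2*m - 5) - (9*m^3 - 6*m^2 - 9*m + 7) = -2*m^5 + 6*m^4 - 12*m^3 + 5*m^2 + 7*m - 12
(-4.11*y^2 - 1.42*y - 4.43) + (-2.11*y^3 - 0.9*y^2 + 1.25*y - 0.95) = -2.11*y^3 - 5.01*y^2 - 0.17*y - 5.38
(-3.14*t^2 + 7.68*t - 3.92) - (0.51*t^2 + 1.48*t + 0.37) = -3.65*t^2 + 6.2*t - 4.29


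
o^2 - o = o*(o - 1)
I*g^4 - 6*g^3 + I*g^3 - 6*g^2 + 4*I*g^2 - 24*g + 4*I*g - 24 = (g - 2*I)*(g + 2*I)*(g + 6*I)*(I*g + I)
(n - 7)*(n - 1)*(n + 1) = n^3 - 7*n^2 - n + 7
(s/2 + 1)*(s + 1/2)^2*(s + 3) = s^4/2 + 3*s^3 + 45*s^2/8 + 29*s/8 + 3/4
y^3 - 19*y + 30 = (y - 3)*(y - 2)*(y + 5)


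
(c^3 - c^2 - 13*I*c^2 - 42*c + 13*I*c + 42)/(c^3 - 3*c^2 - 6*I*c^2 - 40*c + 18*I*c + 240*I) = (c^2 - c*(1 + 7*I) + 7*I)/(c^2 - 3*c - 40)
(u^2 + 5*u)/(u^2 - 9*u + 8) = u*(u + 5)/(u^2 - 9*u + 8)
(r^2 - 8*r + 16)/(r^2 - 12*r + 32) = (r - 4)/(r - 8)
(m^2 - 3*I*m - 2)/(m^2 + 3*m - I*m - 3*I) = (m - 2*I)/(m + 3)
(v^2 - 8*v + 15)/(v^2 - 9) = (v - 5)/(v + 3)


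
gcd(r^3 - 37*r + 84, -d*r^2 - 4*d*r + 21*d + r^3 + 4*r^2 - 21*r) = r^2 + 4*r - 21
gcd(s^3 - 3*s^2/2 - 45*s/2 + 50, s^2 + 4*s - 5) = s + 5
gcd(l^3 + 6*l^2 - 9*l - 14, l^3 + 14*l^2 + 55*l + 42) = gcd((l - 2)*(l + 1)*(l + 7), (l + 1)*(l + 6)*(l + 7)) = l^2 + 8*l + 7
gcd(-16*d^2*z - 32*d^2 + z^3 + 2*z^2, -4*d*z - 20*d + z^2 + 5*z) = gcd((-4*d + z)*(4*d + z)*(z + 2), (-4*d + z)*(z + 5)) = -4*d + z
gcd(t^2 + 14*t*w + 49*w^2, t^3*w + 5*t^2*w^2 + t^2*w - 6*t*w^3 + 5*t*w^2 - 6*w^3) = 1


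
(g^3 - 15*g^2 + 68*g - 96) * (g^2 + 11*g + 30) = g^5 - 4*g^4 - 67*g^3 + 202*g^2 + 984*g - 2880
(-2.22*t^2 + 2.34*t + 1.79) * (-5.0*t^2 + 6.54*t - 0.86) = 11.1*t^4 - 26.2188*t^3 + 8.2628*t^2 + 9.6942*t - 1.5394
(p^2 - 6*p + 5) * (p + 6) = p^3 - 31*p + 30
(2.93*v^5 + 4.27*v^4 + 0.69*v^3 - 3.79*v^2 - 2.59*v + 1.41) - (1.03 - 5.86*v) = 2.93*v^5 + 4.27*v^4 + 0.69*v^3 - 3.79*v^2 + 3.27*v + 0.38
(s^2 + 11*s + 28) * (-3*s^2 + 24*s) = -3*s^4 - 9*s^3 + 180*s^2 + 672*s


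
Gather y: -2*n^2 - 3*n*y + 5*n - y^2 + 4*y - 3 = -2*n^2 + 5*n - y^2 + y*(4 - 3*n) - 3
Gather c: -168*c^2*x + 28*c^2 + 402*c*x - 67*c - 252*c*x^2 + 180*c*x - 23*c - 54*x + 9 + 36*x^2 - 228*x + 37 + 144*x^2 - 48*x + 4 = c^2*(28 - 168*x) + c*(-252*x^2 + 582*x - 90) + 180*x^2 - 330*x + 50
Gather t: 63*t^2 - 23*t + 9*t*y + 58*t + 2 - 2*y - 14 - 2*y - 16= 63*t^2 + t*(9*y + 35) - 4*y - 28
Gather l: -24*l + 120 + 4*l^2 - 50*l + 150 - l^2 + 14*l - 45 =3*l^2 - 60*l + 225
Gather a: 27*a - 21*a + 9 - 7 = 6*a + 2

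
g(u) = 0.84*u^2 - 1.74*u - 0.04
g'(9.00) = 13.38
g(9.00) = 52.34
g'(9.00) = 13.38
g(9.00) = 52.34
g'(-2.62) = -6.14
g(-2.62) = 10.28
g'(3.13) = 3.52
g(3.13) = 2.74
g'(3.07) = 3.42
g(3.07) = 2.54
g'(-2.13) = -5.32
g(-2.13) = 7.48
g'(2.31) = 2.14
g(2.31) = 0.42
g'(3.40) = 3.97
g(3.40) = 3.75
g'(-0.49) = -2.56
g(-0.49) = 1.01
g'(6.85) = 9.77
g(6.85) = 27.46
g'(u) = 1.68*u - 1.74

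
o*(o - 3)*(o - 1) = o^3 - 4*o^2 + 3*o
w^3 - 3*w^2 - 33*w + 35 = (w - 7)*(w - 1)*(w + 5)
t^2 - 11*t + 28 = (t - 7)*(t - 4)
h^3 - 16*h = h*(h - 4)*(h + 4)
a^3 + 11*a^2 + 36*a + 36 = (a + 2)*(a + 3)*(a + 6)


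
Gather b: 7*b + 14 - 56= 7*b - 42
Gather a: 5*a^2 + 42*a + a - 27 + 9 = 5*a^2 + 43*a - 18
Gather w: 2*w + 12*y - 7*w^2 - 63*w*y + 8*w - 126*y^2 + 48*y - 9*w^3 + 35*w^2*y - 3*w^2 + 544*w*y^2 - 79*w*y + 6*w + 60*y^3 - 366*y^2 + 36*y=-9*w^3 + w^2*(35*y - 10) + w*(544*y^2 - 142*y + 16) + 60*y^3 - 492*y^2 + 96*y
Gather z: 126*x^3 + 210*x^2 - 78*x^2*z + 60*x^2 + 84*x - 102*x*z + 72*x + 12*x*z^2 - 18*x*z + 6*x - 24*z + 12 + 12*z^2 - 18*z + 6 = 126*x^3 + 270*x^2 + 162*x + z^2*(12*x + 12) + z*(-78*x^2 - 120*x - 42) + 18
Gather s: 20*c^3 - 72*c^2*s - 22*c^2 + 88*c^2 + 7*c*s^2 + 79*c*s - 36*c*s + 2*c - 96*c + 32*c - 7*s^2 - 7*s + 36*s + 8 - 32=20*c^3 + 66*c^2 - 62*c + s^2*(7*c - 7) + s*(-72*c^2 + 43*c + 29) - 24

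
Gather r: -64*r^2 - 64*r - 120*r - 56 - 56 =-64*r^2 - 184*r - 112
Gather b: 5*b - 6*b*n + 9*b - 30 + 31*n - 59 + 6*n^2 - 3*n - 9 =b*(14 - 6*n) + 6*n^2 + 28*n - 98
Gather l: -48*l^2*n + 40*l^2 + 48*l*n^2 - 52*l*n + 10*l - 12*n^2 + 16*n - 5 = l^2*(40 - 48*n) + l*(48*n^2 - 52*n + 10) - 12*n^2 + 16*n - 5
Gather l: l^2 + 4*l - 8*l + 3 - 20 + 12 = l^2 - 4*l - 5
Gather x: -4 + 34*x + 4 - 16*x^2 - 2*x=-16*x^2 + 32*x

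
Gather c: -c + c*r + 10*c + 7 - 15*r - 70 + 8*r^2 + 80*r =c*(r + 9) + 8*r^2 + 65*r - 63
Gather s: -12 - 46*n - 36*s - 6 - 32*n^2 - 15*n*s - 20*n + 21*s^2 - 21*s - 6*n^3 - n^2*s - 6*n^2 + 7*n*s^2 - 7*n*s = -6*n^3 - 38*n^2 - 66*n + s^2*(7*n + 21) + s*(-n^2 - 22*n - 57) - 18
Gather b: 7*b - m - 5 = 7*b - m - 5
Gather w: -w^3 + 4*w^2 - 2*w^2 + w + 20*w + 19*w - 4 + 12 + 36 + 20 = -w^3 + 2*w^2 + 40*w + 64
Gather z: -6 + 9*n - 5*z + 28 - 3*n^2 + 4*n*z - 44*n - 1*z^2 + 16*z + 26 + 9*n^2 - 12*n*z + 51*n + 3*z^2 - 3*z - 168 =6*n^2 + 16*n + 2*z^2 + z*(8 - 8*n) - 120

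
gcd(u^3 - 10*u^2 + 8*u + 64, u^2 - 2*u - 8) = u^2 - 2*u - 8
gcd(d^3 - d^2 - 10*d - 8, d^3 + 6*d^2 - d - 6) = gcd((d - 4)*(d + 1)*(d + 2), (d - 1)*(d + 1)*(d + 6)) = d + 1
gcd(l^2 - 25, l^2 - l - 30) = l + 5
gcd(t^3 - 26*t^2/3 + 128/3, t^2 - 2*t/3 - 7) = 1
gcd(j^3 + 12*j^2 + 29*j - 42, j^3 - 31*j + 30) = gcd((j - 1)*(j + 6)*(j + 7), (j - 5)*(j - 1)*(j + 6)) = j^2 + 5*j - 6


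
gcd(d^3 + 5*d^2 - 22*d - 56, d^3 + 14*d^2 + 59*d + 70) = d^2 + 9*d + 14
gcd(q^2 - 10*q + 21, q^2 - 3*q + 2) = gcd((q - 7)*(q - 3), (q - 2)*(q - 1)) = 1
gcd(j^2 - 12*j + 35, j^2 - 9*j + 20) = j - 5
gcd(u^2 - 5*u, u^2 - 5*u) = u^2 - 5*u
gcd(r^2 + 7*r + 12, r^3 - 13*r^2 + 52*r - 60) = 1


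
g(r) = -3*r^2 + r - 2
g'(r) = 1 - 6*r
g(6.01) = -104.35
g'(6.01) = -35.06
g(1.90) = -10.93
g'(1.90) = -10.40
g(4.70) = -63.57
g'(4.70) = -27.20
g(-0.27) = -2.49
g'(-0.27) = 2.62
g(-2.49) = -23.09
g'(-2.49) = 15.94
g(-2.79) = -28.14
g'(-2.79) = 17.74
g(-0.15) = -2.22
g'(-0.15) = 1.90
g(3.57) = -36.66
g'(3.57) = -20.42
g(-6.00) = -116.00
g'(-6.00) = 37.00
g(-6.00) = -116.00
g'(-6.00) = 37.00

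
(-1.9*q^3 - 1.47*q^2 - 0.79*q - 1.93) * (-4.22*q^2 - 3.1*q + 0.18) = 8.018*q^5 + 12.0934*q^4 + 7.5488*q^3 + 10.329*q^2 + 5.8408*q - 0.3474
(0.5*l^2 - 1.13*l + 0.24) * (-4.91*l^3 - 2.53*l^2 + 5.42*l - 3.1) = -2.455*l^5 + 4.2833*l^4 + 4.3905*l^3 - 8.2818*l^2 + 4.8038*l - 0.744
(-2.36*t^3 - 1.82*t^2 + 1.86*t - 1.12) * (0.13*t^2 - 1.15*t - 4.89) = -0.3068*t^5 + 2.4774*t^4 + 13.8752*t^3 + 6.6152*t^2 - 7.8074*t + 5.4768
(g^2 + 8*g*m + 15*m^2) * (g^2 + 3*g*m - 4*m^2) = g^4 + 11*g^3*m + 35*g^2*m^2 + 13*g*m^3 - 60*m^4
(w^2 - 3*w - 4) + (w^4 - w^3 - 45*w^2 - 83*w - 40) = w^4 - w^3 - 44*w^2 - 86*w - 44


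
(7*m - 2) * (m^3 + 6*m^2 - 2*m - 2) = 7*m^4 + 40*m^3 - 26*m^2 - 10*m + 4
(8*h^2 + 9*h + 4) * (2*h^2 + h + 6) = 16*h^4 + 26*h^3 + 65*h^2 + 58*h + 24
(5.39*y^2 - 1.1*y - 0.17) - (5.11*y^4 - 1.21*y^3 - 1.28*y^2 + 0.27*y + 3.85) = -5.11*y^4 + 1.21*y^3 + 6.67*y^2 - 1.37*y - 4.02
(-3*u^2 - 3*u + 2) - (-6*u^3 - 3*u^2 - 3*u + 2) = 6*u^3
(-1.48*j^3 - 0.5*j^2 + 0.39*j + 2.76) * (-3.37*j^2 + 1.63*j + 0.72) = 4.9876*j^5 - 0.7274*j^4 - 3.1949*j^3 - 9.0255*j^2 + 4.7796*j + 1.9872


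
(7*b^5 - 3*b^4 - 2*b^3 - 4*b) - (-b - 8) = 7*b^5 - 3*b^4 - 2*b^3 - 3*b + 8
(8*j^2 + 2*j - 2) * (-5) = -40*j^2 - 10*j + 10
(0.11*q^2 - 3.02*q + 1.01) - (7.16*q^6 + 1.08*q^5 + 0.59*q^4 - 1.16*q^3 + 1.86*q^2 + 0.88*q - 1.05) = -7.16*q^6 - 1.08*q^5 - 0.59*q^4 + 1.16*q^3 - 1.75*q^2 - 3.9*q + 2.06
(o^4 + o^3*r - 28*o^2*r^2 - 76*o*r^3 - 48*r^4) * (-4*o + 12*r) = -4*o^5 + 8*o^4*r + 124*o^3*r^2 - 32*o^2*r^3 - 720*o*r^4 - 576*r^5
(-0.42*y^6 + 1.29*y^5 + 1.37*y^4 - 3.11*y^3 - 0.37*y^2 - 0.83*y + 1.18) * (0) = 0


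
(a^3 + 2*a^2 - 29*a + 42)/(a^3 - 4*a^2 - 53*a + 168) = (a - 2)/(a - 8)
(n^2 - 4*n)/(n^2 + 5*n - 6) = n*(n - 4)/(n^2 + 5*n - 6)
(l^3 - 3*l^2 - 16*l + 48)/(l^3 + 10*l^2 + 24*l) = (l^2 - 7*l + 12)/(l*(l + 6))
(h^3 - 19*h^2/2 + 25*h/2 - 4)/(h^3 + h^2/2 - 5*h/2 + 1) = (h - 8)/(h + 2)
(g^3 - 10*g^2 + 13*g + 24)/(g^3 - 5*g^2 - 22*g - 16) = (g - 3)/(g + 2)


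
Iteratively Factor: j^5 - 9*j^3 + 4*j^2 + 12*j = (j - 2)*(j^4 + 2*j^3 - 5*j^2 - 6*j) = (j - 2)*(j + 1)*(j^3 + j^2 - 6*j) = (j - 2)*(j + 1)*(j + 3)*(j^2 - 2*j) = (j - 2)^2*(j + 1)*(j + 3)*(j)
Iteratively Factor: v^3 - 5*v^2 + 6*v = (v)*(v^2 - 5*v + 6) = v*(v - 2)*(v - 3)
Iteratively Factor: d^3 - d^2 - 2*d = (d + 1)*(d^2 - 2*d) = (d - 2)*(d + 1)*(d)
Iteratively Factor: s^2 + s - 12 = (s - 3)*(s + 4)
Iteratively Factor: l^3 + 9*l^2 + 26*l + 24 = (l + 2)*(l^2 + 7*l + 12) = (l + 2)*(l + 4)*(l + 3)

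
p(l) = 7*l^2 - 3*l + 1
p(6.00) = 235.00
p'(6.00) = 81.00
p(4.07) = 104.74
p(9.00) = 541.00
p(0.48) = 1.17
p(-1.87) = 31.09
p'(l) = 14*l - 3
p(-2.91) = 69.01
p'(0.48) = 3.72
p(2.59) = 40.19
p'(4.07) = 53.98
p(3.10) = 58.97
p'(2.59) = 33.26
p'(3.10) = 40.40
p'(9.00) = 123.00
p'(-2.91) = -43.74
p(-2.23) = 42.50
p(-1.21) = 14.88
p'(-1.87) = -29.18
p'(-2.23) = -34.22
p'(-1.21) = -19.94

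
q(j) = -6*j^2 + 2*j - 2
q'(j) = 2 - 12*j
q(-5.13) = -170.16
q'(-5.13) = 63.56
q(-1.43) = -17.13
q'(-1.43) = 19.16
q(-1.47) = -17.91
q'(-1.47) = 19.64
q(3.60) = -72.56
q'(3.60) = -41.20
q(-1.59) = -20.35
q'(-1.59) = 21.08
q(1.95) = -20.92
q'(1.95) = -21.40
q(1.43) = -11.41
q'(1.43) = -15.16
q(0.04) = -1.93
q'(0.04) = 1.52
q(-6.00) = -230.00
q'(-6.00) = 74.00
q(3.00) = -50.00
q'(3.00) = -34.00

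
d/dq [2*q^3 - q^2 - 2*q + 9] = 6*q^2 - 2*q - 2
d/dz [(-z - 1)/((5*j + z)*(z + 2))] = ((5*j + z)*(z + 1) - (5*j + z)*(z + 2) + (z + 1)*(z + 2))/((5*j + z)^2*(z + 2)^2)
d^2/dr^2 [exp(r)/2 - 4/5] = exp(r)/2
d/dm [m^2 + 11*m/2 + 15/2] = 2*m + 11/2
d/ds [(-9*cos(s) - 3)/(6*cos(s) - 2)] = -9*sin(s)/(3*cos(s) - 1)^2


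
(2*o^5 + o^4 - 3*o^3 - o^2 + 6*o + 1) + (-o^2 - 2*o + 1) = 2*o^5 + o^4 - 3*o^3 - 2*o^2 + 4*o + 2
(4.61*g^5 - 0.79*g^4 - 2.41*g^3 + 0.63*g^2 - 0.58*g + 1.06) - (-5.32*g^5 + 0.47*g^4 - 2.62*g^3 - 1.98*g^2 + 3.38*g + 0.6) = 9.93*g^5 - 1.26*g^4 + 0.21*g^3 + 2.61*g^2 - 3.96*g + 0.46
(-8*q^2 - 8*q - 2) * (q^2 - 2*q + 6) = -8*q^4 + 8*q^3 - 34*q^2 - 44*q - 12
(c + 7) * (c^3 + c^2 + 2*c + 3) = c^4 + 8*c^3 + 9*c^2 + 17*c + 21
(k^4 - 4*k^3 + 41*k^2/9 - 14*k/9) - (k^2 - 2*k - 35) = k^4 - 4*k^3 + 32*k^2/9 + 4*k/9 + 35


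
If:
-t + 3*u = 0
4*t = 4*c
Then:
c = 3*u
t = 3*u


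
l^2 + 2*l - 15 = (l - 3)*(l + 5)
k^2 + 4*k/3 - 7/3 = (k - 1)*(k + 7/3)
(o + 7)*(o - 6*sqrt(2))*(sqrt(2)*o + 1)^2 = 2*o^4 - 10*sqrt(2)*o^3 + 14*o^3 - 70*sqrt(2)*o^2 - 23*o^2 - 161*o - 6*sqrt(2)*o - 42*sqrt(2)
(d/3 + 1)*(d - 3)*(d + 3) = d^3/3 + d^2 - 3*d - 9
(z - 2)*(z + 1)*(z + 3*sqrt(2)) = z^3 - z^2 + 3*sqrt(2)*z^2 - 3*sqrt(2)*z - 2*z - 6*sqrt(2)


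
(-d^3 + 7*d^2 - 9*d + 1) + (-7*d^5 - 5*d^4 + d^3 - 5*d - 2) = -7*d^5 - 5*d^4 + 7*d^2 - 14*d - 1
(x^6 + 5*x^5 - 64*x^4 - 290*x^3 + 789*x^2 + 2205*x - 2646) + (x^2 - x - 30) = x^6 + 5*x^5 - 64*x^4 - 290*x^3 + 790*x^2 + 2204*x - 2676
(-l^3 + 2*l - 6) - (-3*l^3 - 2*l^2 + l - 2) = 2*l^3 + 2*l^2 + l - 4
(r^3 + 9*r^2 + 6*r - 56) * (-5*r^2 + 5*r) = -5*r^5 - 40*r^4 + 15*r^3 + 310*r^2 - 280*r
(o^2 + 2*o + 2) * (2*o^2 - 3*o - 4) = 2*o^4 + o^3 - 6*o^2 - 14*o - 8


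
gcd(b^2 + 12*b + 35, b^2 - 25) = b + 5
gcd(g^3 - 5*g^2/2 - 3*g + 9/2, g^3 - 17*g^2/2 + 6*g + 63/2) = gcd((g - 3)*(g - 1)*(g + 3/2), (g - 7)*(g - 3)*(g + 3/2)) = g^2 - 3*g/2 - 9/2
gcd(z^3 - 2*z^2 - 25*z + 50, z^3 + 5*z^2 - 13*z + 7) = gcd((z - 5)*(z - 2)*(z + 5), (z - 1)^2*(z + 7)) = 1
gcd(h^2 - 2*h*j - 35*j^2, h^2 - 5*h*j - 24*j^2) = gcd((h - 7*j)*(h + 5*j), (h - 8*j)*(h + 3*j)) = 1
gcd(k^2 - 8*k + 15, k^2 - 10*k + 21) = k - 3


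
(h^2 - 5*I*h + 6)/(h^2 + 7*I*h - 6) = (h - 6*I)/(h + 6*I)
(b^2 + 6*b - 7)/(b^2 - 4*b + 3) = (b + 7)/(b - 3)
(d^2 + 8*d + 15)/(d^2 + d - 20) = (d + 3)/(d - 4)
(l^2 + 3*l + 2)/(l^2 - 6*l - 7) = (l + 2)/(l - 7)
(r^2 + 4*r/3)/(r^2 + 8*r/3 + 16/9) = 3*r/(3*r + 4)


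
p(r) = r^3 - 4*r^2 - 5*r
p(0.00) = 0.00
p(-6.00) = -330.00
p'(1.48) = -10.27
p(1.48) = -12.92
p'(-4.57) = 94.21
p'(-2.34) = 30.15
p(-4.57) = -156.13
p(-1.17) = -1.23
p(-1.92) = -12.22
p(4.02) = -19.78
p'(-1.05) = 6.71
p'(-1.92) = 21.42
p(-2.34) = -23.02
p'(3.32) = 1.51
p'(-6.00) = 151.00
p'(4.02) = 11.32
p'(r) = 3*r^2 - 8*r - 5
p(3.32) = -24.10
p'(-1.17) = 8.47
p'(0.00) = -5.00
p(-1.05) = -0.32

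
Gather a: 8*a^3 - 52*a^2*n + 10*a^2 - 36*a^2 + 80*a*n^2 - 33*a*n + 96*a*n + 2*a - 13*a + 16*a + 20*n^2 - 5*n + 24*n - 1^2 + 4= 8*a^3 + a^2*(-52*n - 26) + a*(80*n^2 + 63*n + 5) + 20*n^2 + 19*n + 3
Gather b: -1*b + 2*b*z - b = b*(2*z - 2)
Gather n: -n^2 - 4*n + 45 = -n^2 - 4*n + 45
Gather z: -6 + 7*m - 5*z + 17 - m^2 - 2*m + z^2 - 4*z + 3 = -m^2 + 5*m + z^2 - 9*z + 14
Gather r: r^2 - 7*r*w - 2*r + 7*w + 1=r^2 + r*(-7*w - 2) + 7*w + 1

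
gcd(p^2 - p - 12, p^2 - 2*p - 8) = p - 4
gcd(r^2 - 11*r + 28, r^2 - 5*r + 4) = r - 4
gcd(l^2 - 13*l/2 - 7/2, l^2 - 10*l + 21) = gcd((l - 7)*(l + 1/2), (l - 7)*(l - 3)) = l - 7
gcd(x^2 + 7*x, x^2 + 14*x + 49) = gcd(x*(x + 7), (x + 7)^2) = x + 7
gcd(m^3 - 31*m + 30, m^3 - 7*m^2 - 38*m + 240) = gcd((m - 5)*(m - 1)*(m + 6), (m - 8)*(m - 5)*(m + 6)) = m^2 + m - 30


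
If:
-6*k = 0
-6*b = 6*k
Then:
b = 0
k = 0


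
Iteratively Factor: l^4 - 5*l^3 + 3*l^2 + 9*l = (l - 3)*(l^3 - 2*l^2 - 3*l) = l*(l - 3)*(l^2 - 2*l - 3) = l*(l - 3)^2*(l + 1)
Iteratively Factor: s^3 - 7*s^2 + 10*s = (s - 2)*(s^2 - 5*s) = (s - 5)*(s - 2)*(s)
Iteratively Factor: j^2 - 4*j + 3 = (j - 1)*(j - 3)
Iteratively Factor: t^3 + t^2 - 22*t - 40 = (t + 2)*(t^2 - t - 20) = (t - 5)*(t + 2)*(t + 4)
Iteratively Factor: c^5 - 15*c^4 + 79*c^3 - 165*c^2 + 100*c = (c - 5)*(c^4 - 10*c^3 + 29*c^2 - 20*c) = (c - 5)*(c - 1)*(c^3 - 9*c^2 + 20*c) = (c - 5)^2*(c - 1)*(c^2 - 4*c) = c*(c - 5)^2*(c - 1)*(c - 4)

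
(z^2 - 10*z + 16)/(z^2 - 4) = (z - 8)/(z + 2)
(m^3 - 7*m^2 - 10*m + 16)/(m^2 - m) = m - 6 - 16/m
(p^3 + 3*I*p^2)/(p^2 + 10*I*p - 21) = p^2/(p + 7*I)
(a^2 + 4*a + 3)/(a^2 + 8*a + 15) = (a + 1)/(a + 5)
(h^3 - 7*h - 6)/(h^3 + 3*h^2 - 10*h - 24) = (h + 1)/(h + 4)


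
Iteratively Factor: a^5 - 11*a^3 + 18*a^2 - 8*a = (a - 1)*(a^4 + a^3 - 10*a^2 + 8*a) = a*(a - 1)*(a^3 + a^2 - 10*a + 8) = a*(a - 1)*(a + 4)*(a^2 - 3*a + 2) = a*(a - 2)*(a - 1)*(a + 4)*(a - 1)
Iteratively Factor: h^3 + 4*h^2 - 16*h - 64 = (h + 4)*(h^2 - 16) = (h - 4)*(h + 4)*(h + 4)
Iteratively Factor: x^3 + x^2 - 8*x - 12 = (x + 2)*(x^2 - x - 6) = (x + 2)^2*(x - 3)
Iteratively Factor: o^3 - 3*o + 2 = (o - 1)*(o^2 + o - 2) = (o - 1)^2*(o + 2)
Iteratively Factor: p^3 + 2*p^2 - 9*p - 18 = (p + 3)*(p^2 - p - 6) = (p - 3)*(p + 3)*(p + 2)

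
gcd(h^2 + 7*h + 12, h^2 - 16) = h + 4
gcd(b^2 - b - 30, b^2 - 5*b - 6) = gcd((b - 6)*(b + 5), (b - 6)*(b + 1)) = b - 6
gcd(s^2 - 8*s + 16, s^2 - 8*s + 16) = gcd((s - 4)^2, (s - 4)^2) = s^2 - 8*s + 16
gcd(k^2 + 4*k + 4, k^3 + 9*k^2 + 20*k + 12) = k + 2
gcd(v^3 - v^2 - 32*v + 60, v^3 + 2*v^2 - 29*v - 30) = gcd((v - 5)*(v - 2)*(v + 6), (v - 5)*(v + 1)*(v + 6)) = v^2 + v - 30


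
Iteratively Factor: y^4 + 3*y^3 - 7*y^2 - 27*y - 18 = (y + 3)*(y^3 - 7*y - 6) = (y + 2)*(y + 3)*(y^2 - 2*y - 3) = (y - 3)*(y + 2)*(y + 3)*(y + 1)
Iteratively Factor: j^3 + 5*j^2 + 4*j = (j + 1)*(j^2 + 4*j) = j*(j + 1)*(j + 4)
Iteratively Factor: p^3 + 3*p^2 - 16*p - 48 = (p - 4)*(p^2 + 7*p + 12) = (p - 4)*(p + 3)*(p + 4)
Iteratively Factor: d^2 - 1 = (d - 1)*(d + 1)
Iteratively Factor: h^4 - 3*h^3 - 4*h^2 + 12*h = (h + 2)*(h^3 - 5*h^2 + 6*h) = (h - 2)*(h + 2)*(h^2 - 3*h) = h*(h - 2)*(h + 2)*(h - 3)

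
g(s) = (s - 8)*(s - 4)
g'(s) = 2*s - 12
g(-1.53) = 52.70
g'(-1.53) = -15.06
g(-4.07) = 97.40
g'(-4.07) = -20.14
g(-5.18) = 120.99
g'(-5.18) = -22.36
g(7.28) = -2.36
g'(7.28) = 2.56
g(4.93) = -2.86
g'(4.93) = -2.14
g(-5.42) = 126.42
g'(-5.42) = -22.84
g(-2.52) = 68.59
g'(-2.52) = -17.04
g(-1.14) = 46.98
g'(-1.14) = -14.28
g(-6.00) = 140.00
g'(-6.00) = -24.00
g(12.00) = 32.00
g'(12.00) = 12.00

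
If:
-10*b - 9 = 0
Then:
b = -9/10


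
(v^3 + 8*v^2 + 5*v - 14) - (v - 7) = v^3 + 8*v^2 + 4*v - 7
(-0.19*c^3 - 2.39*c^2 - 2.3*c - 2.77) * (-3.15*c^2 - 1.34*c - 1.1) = 0.5985*c^5 + 7.7831*c^4 + 10.6566*c^3 + 14.4365*c^2 + 6.2418*c + 3.047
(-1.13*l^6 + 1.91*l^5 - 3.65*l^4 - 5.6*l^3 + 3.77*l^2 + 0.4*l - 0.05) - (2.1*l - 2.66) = -1.13*l^6 + 1.91*l^5 - 3.65*l^4 - 5.6*l^3 + 3.77*l^2 - 1.7*l + 2.61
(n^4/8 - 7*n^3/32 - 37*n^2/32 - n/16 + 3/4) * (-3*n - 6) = -3*n^5/8 - 3*n^4/32 + 153*n^3/32 + 57*n^2/8 - 15*n/8 - 9/2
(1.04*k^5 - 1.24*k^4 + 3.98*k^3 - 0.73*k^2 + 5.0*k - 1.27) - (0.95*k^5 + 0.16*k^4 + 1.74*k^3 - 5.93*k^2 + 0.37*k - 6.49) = 0.0900000000000001*k^5 - 1.4*k^4 + 2.24*k^3 + 5.2*k^2 + 4.63*k + 5.22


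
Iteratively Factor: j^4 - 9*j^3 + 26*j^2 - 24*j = (j - 3)*(j^3 - 6*j^2 + 8*j) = j*(j - 3)*(j^2 - 6*j + 8) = j*(j - 4)*(j - 3)*(j - 2)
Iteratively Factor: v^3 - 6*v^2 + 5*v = (v)*(v^2 - 6*v + 5) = v*(v - 5)*(v - 1)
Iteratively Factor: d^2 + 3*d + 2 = (d + 1)*(d + 2)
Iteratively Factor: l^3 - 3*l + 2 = (l - 1)*(l^2 + l - 2) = (l - 1)*(l + 2)*(l - 1)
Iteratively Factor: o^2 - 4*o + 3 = (o - 1)*(o - 3)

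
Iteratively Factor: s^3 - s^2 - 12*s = (s - 4)*(s^2 + 3*s) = s*(s - 4)*(s + 3)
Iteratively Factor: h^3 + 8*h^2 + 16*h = (h + 4)*(h^2 + 4*h) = (h + 4)^2*(h)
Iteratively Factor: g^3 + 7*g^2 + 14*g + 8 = (g + 2)*(g^2 + 5*g + 4) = (g + 2)*(g + 4)*(g + 1)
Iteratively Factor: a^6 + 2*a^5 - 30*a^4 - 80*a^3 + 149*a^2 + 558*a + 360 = (a + 3)*(a^5 - a^4 - 27*a^3 + a^2 + 146*a + 120) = (a + 1)*(a + 3)*(a^4 - 2*a^3 - 25*a^2 + 26*a + 120) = (a + 1)*(a + 2)*(a + 3)*(a^3 - 4*a^2 - 17*a + 60) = (a - 5)*(a + 1)*(a + 2)*(a + 3)*(a^2 + a - 12) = (a - 5)*(a - 3)*(a + 1)*(a + 2)*(a + 3)*(a + 4)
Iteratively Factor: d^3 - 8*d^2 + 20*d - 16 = (d - 2)*(d^2 - 6*d + 8) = (d - 4)*(d - 2)*(d - 2)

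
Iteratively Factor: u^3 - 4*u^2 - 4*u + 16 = (u - 4)*(u^2 - 4) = (u - 4)*(u + 2)*(u - 2)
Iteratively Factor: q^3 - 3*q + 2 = (q - 1)*(q^2 + q - 2) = (q - 1)^2*(q + 2)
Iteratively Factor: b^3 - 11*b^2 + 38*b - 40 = (b - 4)*(b^2 - 7*b + 10) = (b - 4)*(b - 2)*(b - 5)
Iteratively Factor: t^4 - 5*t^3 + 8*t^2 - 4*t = (t)*(t^3 - 5*t^2 + 8*t - 4) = t*(t - 2)*(t^2 - 3*t + 2) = t*(t - 2)*(t - 1)*(t - 2)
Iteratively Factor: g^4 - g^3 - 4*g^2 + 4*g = (g + 2)*(g^3 - 3*g^2 + 2*g) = (g - 2)*(g + 2)*(g^2 - g) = (g - 2)*(g - 1)*(g + 2)*(g)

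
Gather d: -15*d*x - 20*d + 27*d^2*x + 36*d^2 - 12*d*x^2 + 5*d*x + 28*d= d^2*(27*x + 36) + d*(-12*x^2 - 10*x + 8)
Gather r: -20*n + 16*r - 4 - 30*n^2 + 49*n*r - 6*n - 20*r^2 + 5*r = -30*n^2 - 26*n - 20*r^2 + r*(49*n + 21) - 4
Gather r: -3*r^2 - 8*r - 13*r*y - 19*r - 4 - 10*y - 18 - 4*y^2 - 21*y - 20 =-3*r^2 + r*(-13*y - 27) - 4*y^2 - 31*y - 42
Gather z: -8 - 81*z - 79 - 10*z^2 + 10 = -10*z^2 - 81*z - 77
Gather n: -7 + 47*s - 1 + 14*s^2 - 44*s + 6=14*s^2 + 3*s - 2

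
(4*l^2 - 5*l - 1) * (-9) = -36*l^2 + 45*l + 9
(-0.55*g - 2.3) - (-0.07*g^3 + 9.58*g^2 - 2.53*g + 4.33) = 0.07*g^3 - 9.58*g^2 + 1.98*g - 6.63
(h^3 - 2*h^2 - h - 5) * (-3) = -3*h^3 + 6*h^2 + 3*h + 15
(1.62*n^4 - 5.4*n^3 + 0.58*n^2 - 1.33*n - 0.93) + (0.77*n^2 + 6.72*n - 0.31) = 1.62*n^4 - 5.4*n^3 + 1.35*n^2 + 5.39*n - 1.24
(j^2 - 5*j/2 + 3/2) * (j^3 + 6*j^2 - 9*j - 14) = j^5 + 7*j^4/2 - 45*j^3/2 + 35*j^2/2 + 43*j/2 - 21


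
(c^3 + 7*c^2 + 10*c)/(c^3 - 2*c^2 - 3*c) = (c^2 + 7*c + 10)/(c^2 - 2*c - 3)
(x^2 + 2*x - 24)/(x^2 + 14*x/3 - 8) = 3*(x - 4)/(3*x - 4)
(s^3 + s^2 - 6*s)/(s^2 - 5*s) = (s^2 + s - 6)/(s - 5)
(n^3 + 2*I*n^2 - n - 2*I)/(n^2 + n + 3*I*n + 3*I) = (n^2 + n*(-1 + 2*I) - 2*I)/(n + 3*I)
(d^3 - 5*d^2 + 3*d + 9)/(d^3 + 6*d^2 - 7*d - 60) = (d^2 - 2*d - 3)/(d^2 + 9*d + 20)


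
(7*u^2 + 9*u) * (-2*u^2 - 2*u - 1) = -14*u^4 - 32*u^3 - 25*u^2 - 9*u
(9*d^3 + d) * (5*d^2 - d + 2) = 45*d^5 - 9*d^4 + 23*d^3 - d^2 + 2*d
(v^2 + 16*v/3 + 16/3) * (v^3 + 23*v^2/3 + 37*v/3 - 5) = v^5 + 13*v^4 + 527*v^3/9 + 305*v^2/3 + 352*v/9 - 80/3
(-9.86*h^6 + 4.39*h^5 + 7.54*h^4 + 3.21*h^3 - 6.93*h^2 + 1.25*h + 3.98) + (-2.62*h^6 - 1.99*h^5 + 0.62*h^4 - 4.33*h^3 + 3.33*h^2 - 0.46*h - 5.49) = -12.48*h^6 + 2.4*h^5 + 8.16*h^4 - 1.12*h^3 - 3.6*h^2 + 0.79*h - 1.51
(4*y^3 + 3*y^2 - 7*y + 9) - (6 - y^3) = 5*y^3 + 3*y^2 - 7*y + 3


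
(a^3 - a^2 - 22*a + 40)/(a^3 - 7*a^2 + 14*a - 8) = (a + 5)/(a - 1)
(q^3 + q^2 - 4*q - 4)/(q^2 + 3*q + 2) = q - 2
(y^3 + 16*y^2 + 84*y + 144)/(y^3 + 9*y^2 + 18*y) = (y^2 + 10*y + 24)/(y*(y + 3))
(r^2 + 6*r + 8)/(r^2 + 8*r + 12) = (r + 4)/(r + 6)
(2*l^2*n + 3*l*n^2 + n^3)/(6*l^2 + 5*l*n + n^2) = n*(l + n)/(3*l + n)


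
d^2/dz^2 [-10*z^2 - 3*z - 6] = -20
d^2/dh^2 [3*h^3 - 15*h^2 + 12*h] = 18*h - 30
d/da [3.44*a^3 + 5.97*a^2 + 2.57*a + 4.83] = 10.32*a^2 + 11.94*a + 2.57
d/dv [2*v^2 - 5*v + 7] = 4*v - 5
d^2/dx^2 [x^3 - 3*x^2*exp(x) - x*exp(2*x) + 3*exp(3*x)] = -3*x^2*exp(x) - 4*x*exp(2*x) - 12*x*exp(x) + 6*x + 27*exp(3*x) - 4*exp(2*x) - 6*exp(x)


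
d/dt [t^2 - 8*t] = 2*t - 8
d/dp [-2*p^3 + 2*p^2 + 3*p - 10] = -6*p^2 + 4*p + 3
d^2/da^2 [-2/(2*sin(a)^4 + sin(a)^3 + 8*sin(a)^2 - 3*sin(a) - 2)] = 2*(64*sin(a)^8 + 46*sin(a)^7 + 121*sin(a)^6 + 34*sin(a)^5 + 14*sin(a)^4 - 158*sin(a)^3 - 341*sin(a)^2 + 126*sin(a) - 50)/(2*sin(a)^4 + sin(a)^3 + 8*sin(a)^2 - 3*sin(a) - 2)^3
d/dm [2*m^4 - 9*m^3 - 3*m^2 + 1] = m*(8*m^2 - 27*m - 6)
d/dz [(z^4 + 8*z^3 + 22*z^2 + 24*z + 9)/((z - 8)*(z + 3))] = (2*z^3 - 19*z^2 - 80*z - 59)/(z^2 - 16*z + 64)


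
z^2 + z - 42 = (z - 6)*(z + 7)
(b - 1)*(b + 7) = b^2 + 6*b - 7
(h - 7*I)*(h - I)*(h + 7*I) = h^3 - I*h^2 + 49*h - 49*I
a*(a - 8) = a^2 - 8*a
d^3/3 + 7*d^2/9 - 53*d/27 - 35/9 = (d/3 + 1)*(d - 7/3)*(d + 5/3)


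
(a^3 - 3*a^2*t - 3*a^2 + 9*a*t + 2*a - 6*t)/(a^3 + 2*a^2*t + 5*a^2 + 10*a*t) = (a^3 - 3*a^2*t - 3*a^2 + 9*a*t + 2*a - 6*t)/(a*(a^2 + 2*a*t + 5*a + 10*t))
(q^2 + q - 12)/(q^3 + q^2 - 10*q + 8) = (q - 3)/(q^2 - 3*q + 2)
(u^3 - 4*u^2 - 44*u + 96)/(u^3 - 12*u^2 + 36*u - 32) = (u + 6)/(u - 2)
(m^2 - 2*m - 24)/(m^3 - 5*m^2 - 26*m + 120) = (m + 4)/(m^2 + m - 20)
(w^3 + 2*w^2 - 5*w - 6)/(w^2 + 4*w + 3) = w - 2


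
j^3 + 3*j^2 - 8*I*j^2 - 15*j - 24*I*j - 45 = (j + 3)*(j - 5*I)*(j - 3*I)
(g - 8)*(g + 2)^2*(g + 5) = g^4 + g^3 - 48*g^2 - 172*g - 160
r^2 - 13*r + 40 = (r - 8)*(r - 5)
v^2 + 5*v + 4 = (v + 1)*(v + 4)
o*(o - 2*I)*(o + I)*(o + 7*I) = o^4 + 6*I*o^3 + 9*o^2 + 14*I*o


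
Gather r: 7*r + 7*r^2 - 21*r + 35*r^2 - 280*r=42*r^2 - 294*r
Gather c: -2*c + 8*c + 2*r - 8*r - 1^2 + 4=6*c - 6*r + 3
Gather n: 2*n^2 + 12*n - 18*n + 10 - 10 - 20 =2*n^2 - 6*n - 20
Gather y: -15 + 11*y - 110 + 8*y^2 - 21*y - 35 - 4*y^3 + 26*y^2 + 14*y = -4*y^3 + 34*y^2 + 4*y - 160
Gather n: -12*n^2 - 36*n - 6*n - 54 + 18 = -12*n^2 - 42*n - 36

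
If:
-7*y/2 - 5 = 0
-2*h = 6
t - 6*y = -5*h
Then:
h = -3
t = 45/7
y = -10/7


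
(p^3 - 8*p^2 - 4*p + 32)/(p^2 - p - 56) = (p^2 - 4)/(p + 7)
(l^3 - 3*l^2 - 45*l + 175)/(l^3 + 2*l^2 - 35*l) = (l - 5)/l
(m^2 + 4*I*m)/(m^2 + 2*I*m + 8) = m/(m - 2*I)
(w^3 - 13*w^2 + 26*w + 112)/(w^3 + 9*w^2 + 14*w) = (w^2 - 15*w + 56)/(w*(w + 7))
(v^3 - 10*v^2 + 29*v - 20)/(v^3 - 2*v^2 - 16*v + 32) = (v^2 - 6*v + 5)/(v^2 + 2*v - 8)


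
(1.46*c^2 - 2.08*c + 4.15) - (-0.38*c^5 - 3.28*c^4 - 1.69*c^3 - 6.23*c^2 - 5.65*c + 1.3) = 0.38*c^5 + 3.28*c^4 + 1.69*c^3 + 7.69*c^2 + 3.57*c + 2.85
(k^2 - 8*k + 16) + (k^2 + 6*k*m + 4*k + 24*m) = 2*k^2 + 6*k*m - 4*k + 24*m + 16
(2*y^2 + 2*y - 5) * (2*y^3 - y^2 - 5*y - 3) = 4*y^5 + 2*y^4 - 22*y^3 - 11*y^2 + 19*y + 15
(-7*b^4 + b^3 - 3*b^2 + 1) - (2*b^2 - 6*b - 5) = -7*b^4 + b^3 - 5*b^2 + 6*b + 6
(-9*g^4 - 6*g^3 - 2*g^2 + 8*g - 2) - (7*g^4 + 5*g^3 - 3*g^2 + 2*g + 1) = -16*g^4 - 11*g^3 + g^2 + 6*g - 3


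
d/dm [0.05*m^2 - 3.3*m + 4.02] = 0.1*m - 3.3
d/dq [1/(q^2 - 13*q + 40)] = (13 - 2*q)/(q^2 - 13*q + 40)^2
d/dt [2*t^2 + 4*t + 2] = 4*t + 4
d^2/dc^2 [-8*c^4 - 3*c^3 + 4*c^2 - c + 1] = -96*c^2 - 18*c + 8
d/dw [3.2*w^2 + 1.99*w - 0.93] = 6.4*w + 1.99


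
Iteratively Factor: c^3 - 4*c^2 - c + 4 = (c - 4)*(c^2 - 1) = (c - 4)*(c - 1)*(c + 1)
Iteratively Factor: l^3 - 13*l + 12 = (l + 4)*(l^2 - 4*l + 3) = (l - 1)*(l + 4)*(l - 3)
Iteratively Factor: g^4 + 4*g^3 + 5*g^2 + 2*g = (g + 1)*(g^3 + 3*g^2 + 2*g) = g*(g + 1)*(g^2 + 3*g + 2) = g*(g + 1)*(g + 2)*(g + 1)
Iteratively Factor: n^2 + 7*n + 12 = (n + 4)*(n + 3)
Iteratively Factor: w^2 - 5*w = (w - 5)*(w)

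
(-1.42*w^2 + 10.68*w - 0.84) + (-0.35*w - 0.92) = -1.42*w^2 + 10.33*w - 1.76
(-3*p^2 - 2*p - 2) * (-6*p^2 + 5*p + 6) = 18*p^4 - 3*p^3 - 16*p^2 - 22*p - 12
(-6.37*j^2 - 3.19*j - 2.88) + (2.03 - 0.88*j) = -6.37*j^2 - 4.07*j - 0.85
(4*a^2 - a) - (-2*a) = 4*a^2 + a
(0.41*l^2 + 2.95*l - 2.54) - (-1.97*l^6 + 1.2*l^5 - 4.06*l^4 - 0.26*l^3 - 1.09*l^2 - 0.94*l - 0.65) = 1.97*l^6 - 1.2*l^5 + 4.06*l^4 + 0.26*l^3 + 1.5*l^2 + 3.89*l - 1.89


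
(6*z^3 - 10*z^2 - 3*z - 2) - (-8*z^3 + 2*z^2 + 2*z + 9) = 14*z^3 - 12*z^2 - 5*z - 11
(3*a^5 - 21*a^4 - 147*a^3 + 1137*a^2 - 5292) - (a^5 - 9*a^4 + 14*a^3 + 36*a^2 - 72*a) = 2*a^5 - 12*a^4 - 161*a^3 + 1101*a^2 + 72*a - 5292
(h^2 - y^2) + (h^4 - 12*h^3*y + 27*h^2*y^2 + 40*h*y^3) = h^4 - 12*h^3*y + 27*h^2*y^2 + h^2 + 40*h*y^3 - y^2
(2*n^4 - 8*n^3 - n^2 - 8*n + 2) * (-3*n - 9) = -6*n^5 + 6*n^4 + 75*n^3 + 33*n^2 + 66*n - 18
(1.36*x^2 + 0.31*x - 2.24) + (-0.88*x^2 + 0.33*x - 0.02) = 0.48*x^2 + 0.64*x - 2.26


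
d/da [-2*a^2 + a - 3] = 1 - 4*a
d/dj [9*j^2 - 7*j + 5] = 18*j - 7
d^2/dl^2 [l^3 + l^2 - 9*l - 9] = 6*l + 2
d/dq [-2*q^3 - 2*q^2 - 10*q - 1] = -6*q^2 - 4*q - 10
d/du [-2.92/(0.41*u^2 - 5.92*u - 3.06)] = (2.3944*u - 17.2864)/(-0.41*u^2 + 5.92*u + 3.06)^2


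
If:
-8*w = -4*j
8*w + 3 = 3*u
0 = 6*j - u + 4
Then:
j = -9/14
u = 1/7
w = -9/28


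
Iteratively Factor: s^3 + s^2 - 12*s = (s - 3)*(s^2 + 4*s) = (s - 3)*(s + 4)*(s)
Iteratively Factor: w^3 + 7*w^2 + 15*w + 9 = (w + 3)*(w^2 + 4*w + 3) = (w + 3)^2*(w + 1)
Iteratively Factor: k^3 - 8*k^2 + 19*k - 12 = (k - 3)*(k^2 - 5*k + 4) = (k - 3)*(k - 1)*(k - 4)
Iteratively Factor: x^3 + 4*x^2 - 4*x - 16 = (x + 2)*(x^2 + 2*x - 8) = (x + 2)*(x + 4)*(x - 2)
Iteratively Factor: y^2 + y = (y + 1)*(y)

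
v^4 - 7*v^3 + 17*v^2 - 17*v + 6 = (v - 3)*(v - 2)*(v - 1)^2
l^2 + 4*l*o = l*(l + 4*o)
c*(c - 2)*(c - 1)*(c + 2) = c^4 - c^3 - 4*c^2 + 4*c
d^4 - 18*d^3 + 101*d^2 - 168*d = d*(d - 8)*(d - 7)*(d - 3)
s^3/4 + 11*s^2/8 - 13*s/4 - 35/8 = (s/4 + 1/4)*(s - 5/2)*(s + 7)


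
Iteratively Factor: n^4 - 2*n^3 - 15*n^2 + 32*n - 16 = (n - 1)*(n^3 - n^2 - 16*n + 16) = (n - 1)*(n + 4)*(n^2 - 5*n + 4) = (n - 1)^2*(n + 4)*(n - 4)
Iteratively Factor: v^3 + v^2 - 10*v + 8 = (v + 4)*(v^2 - 3*v + 2) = (v - 2)*(v + 4)*(v - 1)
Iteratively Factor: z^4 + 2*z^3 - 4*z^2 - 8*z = (z - 2)*(z^3 + 4*z^2 + 4*z) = (z - 2)*(z + 2)*(z^2 + 2*z) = (z - 2)*(z + 2)^2*(z)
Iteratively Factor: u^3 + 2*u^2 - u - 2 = (u + 1)*(u^2 + u - 2) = (u - 1)*(u + 1)*(u + 2)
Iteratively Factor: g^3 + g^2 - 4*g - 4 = (g - 2)*(g^2 + 3*g + 2) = (g - 2)*(g + 1)*(g + 2)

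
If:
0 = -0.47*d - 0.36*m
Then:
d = -0.765957446808511*m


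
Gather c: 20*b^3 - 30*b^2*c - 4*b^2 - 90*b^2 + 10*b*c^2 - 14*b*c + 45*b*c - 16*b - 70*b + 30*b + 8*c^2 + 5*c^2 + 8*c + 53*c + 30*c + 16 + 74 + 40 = 20*b^3 - 94*b^2 - 56*b + c^2*(10*b + 13) + c*(-30*b^2 + 31*b + 91) + 130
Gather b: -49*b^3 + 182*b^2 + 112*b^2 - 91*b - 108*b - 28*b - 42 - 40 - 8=-49*b^3 + 294*b^2 - 227*b - 90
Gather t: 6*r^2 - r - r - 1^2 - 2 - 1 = 6*r^2 - 2*r - 4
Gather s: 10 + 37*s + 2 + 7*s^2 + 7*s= 7*s^2 + 44*s + 12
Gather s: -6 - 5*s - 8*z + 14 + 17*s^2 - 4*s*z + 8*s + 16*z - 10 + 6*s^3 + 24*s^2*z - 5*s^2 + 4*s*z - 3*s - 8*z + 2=6*s^3 + s^2*(24*z + 12)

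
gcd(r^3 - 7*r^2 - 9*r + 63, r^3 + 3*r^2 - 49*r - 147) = r^2 - 4*r - 21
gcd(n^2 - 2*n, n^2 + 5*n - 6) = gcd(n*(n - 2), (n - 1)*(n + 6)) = 1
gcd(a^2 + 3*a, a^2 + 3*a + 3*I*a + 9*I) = a + 3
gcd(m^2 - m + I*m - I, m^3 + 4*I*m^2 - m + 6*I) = 1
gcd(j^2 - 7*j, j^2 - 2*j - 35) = j - 7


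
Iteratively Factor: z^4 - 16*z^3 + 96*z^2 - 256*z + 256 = (z - 4)*(z^3 - 12*z^2 + 48*z - 64) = (z - 4)^2*(z^2 - 8*z + 16) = (z - 4)^3*(z - 4)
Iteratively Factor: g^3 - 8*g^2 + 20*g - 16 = (g - 2)*(g^2 - 6*g + 8) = (g - 4)*(g - 2)*(g - 2)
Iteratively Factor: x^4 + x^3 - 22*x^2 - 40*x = (x + 4)*(x^3 - 3*x^2 - 10*x) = (x - 5)*(x + 4)*(x^2 + 2*x) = x*(x - 5)*(x + 4)*(x + 2)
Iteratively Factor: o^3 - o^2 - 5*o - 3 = (o - 3)*(o^2 + 2*o + 1) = (o - 3)*(o + 1)*(o + 1)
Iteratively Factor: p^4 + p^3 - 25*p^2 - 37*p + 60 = (p + 3)*(p^3 - 2*p^2 - 19*p + 20) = (p - 5)*(p + 3)*(p^2 + 3*p - 4) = (p - 5)*(p + 3)*(p + 4)*(p - 1)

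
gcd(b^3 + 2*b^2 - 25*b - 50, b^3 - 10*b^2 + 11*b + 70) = b^2 - 3*b - 10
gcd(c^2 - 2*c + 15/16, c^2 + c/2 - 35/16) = c - 5/4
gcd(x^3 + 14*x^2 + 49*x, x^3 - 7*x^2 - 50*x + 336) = x + 7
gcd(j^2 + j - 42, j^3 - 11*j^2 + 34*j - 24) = j - 6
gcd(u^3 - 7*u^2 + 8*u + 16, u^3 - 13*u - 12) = u^2 - 3*u - 4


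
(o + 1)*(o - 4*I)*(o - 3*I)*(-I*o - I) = -I*o^4 - 7*o^3 - 2*I*o^3 - 14*o^2 + 11*I*o^2 - 7*o + 24*I*o + 12*I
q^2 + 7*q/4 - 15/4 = (q - 5/4)*(q + 3)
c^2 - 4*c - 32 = (c - 8)*(c + 4)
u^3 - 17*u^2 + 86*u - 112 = (u - 8)*(u - 7)*(u - 2)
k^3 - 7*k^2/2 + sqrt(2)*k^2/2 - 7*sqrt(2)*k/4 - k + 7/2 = (k - 7/2)*(k - sqrt(2)/2)*(k + sqrt(2))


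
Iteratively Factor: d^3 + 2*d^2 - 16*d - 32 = (d - 4)*(d^2 + 6*d + 8) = (d - 4)*(d + 4)*(d + 2)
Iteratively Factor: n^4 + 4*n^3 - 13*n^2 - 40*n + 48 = (n - 3)*(n^3 + 7*n^2 + 8*n - 16) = (n - 3)*(n + 4)*(n^2 + 3*n - 4) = (n - 3)*(n - 1)*(n + 4)*(n + 4)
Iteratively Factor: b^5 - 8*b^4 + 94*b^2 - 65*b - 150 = (b + 3)*(b^4 - 11*b^3 + 33*b^2 - 5*b - 50) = (b - 5)*(b + 3)*(b^3 - 6*b^2 + 3*b + 10) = (b - 5)*(b - 2)*(b + 3)*(b^2 - 4*b - 5) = (b - 5)^2*(b - 2)*(b + 3)*(b + 1)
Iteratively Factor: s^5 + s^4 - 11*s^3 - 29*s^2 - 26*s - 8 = (s + 1)*(s^4 - 11*s^2 - 18*s - 8) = (s - 4)*(s + 1)*(s^3 + 4*s^2 + 5*s + 2) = (s - 4)*(s + 1)^2*(s^2 + 3*s + 2) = (s - 4)*(s + 1)^3*(s + 2)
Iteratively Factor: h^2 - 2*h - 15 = (h - 5)*(h + 3)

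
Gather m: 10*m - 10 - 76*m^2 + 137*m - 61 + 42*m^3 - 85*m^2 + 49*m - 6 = 42*m^3 - 161*m^2 + 196*m - 77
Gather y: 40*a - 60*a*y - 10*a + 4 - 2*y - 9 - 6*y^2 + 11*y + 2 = 30*a - 6*y^2 + y*(9 - 60*a) - 3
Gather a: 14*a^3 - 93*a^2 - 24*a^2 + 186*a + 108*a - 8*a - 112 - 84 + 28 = 14*a^3 - 117*a^2 + 286*a - 168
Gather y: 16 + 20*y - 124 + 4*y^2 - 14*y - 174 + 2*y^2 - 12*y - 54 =6*y^2 - 6*y - 336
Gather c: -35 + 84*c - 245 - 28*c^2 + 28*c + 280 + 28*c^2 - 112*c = 0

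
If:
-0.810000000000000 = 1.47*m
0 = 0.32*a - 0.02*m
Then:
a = -0.03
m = -0.55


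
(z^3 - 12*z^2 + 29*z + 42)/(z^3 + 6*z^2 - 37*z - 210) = (z^2 - 6*z - 7)/(z^2 + 12*z + 35)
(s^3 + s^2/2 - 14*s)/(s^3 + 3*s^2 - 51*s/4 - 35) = 2*s/(2*s + 5)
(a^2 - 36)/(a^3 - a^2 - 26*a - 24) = (a + 6)/(a^2 + 5*a + 4)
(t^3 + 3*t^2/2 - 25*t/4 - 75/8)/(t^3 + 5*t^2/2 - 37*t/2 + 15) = (t^2 + 4*t + 15/4)/(t^2 + 5*t - 6)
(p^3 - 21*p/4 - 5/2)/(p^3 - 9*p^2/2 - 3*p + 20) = (p + 1/2)/(p - 4)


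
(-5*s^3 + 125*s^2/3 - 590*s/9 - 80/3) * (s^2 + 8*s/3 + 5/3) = -5*s^5 + 85*s^4/3 + 335*s^3/9 - 3565*s^2/27 - 4870*s/27 - 400/9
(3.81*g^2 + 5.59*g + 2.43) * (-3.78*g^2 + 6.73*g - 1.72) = -14.4018*g^4 + 4.5111*g^3 + 21.8821*g^2 + 6.7391*g - 4.1796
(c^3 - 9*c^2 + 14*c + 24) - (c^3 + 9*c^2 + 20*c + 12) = -18*c^2 - 6*c + 12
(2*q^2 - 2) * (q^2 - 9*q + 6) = 2*q^4 - 18*q^3 + 10*q^2 + 18*q - 12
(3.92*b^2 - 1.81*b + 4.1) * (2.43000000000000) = 9.5256*b^2 - 4.3983*b + 9.963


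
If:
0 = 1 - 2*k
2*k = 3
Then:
No Solution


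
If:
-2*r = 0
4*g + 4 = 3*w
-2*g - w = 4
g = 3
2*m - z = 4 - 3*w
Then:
No Solution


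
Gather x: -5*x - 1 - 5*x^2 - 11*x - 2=-5*x^2 - 16*x - 3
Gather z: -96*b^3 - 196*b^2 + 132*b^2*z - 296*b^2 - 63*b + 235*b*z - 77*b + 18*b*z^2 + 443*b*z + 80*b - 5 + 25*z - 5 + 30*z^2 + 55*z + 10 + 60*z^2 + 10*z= -96*b^3 - 492*b^2 - 60*b + z^2*(18*b + 90) + z*(132*b^2 + 678*b + 90)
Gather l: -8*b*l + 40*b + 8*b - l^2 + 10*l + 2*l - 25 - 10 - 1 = 48*b - l^2 + l*(12 - 8*b) - 36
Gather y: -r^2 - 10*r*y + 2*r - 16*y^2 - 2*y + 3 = -r^2 + 2*r - 16*y^2 + y*(-10*r - 2) + 3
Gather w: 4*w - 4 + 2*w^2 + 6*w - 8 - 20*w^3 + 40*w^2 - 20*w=-20*w^3 + 42*w^2 - 10*w - 12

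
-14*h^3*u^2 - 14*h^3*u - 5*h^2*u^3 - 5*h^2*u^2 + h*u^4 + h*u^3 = u*(-7*h + u)*(2*h + u)*(h*u + h)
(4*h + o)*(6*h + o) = 24*h^2 + 10*h*o + o^2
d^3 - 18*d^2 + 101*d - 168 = (d - 8)*(d - 7)*(d - 3)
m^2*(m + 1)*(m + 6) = m^4 + 7*m^3 + 6*m^2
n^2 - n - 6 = (n - 3)*(n + 2)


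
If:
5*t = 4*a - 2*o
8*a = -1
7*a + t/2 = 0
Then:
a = -1/8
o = -37/8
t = 7/4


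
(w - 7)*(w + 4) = w^2 - 3*w - 28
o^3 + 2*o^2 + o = o*(o + 1)^2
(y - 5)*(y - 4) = y^2 - 9*y + 20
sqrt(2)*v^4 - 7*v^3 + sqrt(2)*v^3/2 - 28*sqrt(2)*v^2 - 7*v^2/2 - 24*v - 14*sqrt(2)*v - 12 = (v + 1/2)*(v - 6*sqrt(2))*(v + 2*sqrt(2))*(sqrt(2)*v + 1)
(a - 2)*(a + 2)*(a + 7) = a^3 + 7*a^2 - 4*a - 28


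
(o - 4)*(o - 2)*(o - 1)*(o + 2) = o^4 - 5*o^3 + 20*o - 16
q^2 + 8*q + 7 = (q + 1)*(q + 7)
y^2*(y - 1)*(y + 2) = y^4 + y^3 - 2*y^2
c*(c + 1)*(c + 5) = c^3 + 6*c^2 + 5*c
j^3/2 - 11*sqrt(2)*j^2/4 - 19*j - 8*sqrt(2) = (j/2 + sqrt(2))*(j - 8*sqrt(2))*(j + sqrt(2)/2)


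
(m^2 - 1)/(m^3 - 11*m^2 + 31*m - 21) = (m + 1)/(m^2 - 10*m + 21)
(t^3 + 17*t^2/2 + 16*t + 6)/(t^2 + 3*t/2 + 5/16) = 8*(2*t^3 + 17*t^2 + 32*t + 12)/(16*t^2 + 24*t + 5)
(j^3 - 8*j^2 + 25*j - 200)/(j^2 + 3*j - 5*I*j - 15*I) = (j^2 + j*(-8 + 5*I) - 40*I)/(j + 3)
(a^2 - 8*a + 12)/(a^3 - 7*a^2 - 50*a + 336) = (a - 2)/(a^2 - a - 56)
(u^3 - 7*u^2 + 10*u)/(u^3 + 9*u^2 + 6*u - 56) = u*(u - 5)/(u^2 + 11*u + 28)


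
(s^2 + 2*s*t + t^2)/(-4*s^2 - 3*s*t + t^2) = (-s - t)/(4*s - t)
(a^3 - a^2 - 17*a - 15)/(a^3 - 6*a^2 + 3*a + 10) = (a + 3)/(a - 2)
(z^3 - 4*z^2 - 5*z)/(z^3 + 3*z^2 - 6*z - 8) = z*(z - 5)/(z^2 + 2*z - 8)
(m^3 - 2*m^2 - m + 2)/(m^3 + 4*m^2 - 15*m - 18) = (m^2 - 3*m + 2)/(m^2 + 3*m - 18)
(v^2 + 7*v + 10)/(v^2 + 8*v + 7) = (v^2 + 7*v + 10)/(v^2 + 8*v + 7)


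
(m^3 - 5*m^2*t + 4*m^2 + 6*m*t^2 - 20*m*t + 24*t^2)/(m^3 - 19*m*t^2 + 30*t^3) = (m + 4)/(m + 5*t)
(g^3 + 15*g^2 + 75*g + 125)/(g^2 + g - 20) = (g^2 + 10*g + 25)/(g - 4)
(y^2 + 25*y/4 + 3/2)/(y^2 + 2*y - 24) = (y + 1/4)/(y - 4)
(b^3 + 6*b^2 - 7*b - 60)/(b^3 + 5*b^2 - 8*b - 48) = (b + 5)/(b + 4)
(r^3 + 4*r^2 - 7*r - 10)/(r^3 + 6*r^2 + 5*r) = (r - 2)/r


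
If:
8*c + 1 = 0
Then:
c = -1/8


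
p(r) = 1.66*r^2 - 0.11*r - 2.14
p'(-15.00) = -49.91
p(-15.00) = 373.01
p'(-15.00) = -49.91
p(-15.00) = 373.01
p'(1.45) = 4.70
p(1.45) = 1.19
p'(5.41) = 17.85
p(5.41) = 45.85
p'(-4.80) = -16.05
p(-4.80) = 36.63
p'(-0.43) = -1.54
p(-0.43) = -1.79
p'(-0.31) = -1.14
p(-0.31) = -1.95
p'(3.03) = 9.95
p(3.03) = 12.77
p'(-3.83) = -12.83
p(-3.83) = 22.63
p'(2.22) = 7.26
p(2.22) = 5.80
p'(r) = 3.32*r - 0.11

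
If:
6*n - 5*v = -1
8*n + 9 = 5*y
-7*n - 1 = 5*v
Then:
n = -2/13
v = 1/65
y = 101/65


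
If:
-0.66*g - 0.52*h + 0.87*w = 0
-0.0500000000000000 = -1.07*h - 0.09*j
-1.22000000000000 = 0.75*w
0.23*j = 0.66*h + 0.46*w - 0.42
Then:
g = -2.45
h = 0.38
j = -3.98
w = -1.63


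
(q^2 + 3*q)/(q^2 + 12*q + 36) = q*(q + 3)/(q^2 + 12*q + 36)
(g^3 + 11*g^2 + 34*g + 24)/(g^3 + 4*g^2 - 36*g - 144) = (g + 1)/(g - 6)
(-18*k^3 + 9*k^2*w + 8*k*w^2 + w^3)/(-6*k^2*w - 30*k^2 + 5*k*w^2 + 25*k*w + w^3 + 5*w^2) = (3*k + w)/(w + 5)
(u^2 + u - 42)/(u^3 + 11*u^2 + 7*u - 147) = (u - 6)/(u^2 + 4*u - 21)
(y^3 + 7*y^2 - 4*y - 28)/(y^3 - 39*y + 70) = (y + 2)/(y - 5)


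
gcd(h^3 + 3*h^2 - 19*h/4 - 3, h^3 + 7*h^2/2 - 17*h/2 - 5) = h + 1/2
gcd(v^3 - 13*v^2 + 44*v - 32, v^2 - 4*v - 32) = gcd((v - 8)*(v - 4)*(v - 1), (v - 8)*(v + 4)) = v - 8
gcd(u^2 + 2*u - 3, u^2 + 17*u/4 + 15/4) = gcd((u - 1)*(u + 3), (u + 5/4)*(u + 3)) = u + 3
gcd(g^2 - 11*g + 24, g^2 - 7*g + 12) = g - 3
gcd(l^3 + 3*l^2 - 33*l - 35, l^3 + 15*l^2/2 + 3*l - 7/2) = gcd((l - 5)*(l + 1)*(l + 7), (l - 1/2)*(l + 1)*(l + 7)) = l^2 + 8*l + 7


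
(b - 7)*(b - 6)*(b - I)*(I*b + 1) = I*b^4 + 2*b^3 - 13*I*b^3 - 26*b^2 + 41*I*b^2 + 84*b + 13*I*b - 42*I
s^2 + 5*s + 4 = (s + 1)*(s + 4)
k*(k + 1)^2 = k^3 + 2*k^2 + k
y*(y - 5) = y^2 - 5*y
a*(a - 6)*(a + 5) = a^3 - a^2 - 30*a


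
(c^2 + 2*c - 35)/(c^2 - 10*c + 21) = (c^2 + 2*c - 35)/(c^2 - 10*c + 21)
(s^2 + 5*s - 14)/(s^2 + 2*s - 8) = (s + 7)/(s + 4)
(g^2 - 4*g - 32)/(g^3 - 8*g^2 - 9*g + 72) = (g + 4)/(g^2 - 9)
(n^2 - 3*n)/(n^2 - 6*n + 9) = n/(n - 3)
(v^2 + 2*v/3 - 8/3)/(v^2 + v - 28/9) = 3*(v + 2)/(3*v + 7)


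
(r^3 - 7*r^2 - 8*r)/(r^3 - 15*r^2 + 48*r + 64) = r/(r - 8)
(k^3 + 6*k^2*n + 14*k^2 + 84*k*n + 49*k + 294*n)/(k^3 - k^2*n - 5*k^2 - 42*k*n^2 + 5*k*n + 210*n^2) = (k^2 + 14*k + 49)/(k^2 - 7*k*n - 5*k + 35*n)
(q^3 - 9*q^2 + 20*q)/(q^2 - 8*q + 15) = q*(q - 4)/(q - 3)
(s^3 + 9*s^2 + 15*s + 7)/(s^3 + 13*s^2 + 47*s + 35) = (s + 1)/(s + 5)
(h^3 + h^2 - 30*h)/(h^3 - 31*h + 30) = h/(h - 1)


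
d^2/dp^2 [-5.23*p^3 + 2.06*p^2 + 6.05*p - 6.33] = 4.12 - 31.38*p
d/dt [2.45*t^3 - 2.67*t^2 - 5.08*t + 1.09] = 7.35*t^2 - 5.34*t - 5.08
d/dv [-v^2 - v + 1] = -2*v - 1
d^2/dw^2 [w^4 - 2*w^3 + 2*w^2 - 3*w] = 12*w^2 - 12*w + 4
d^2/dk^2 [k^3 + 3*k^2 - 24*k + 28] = 6*k + 6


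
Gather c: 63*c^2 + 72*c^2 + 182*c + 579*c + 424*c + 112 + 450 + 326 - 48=135*c^2 + 1185*c + 840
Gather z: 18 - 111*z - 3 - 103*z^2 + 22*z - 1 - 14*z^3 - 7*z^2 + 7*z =-14*z^3 - 110*z^2 - 82*z + 14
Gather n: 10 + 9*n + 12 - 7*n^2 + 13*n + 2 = -7*n^2 + 22*n + 24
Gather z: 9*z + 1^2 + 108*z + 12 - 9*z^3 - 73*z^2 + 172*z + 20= -9*z^3 - 73*z^2 + 289*z + 33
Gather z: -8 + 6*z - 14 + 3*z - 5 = 9*z - 27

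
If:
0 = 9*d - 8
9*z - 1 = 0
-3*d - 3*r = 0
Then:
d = 8/9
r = -8/9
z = 1/9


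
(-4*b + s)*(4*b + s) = -16*b^2 + s^2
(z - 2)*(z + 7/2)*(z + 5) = z^3 + 13*z^2/2 + z/2 - 35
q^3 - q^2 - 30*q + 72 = (q - 4)*(q - 3)*(q + 6)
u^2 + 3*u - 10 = (u - 2)*(u + 5)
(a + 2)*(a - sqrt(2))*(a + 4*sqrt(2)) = a^3 + 2*a^2 + 3*sqrt(2)*a^2 - 8*a + 6*sqrt(2)*a - 16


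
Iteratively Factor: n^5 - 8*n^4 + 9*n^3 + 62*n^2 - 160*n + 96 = (n - 4)*(n^4 - 4*n^3 - 7*n^2 + 34*n - 24) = (n - 4)*(n - 2)*(n^3 - 2*n^2 - 11*n + 12) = (n - 4)*(n - 2)*(n - 1)*(n^2 - n - 12) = (n - 4)^2*(n - 2)*(n - 1)*(n + 3)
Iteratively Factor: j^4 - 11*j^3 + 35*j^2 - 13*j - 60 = (j - 4)*(j^3 - 7*j^2 + 7*j + 15) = (j - 4)*(j + 1)*(j^2 - 8*j + 15) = (j - 5)*(j - 4)*(j + 1)*(j - 3)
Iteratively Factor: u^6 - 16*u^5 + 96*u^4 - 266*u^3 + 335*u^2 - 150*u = (u - 5)*(u^5 - 11*u^4 + 41*u^3 - 61*u^2 + 30*u) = u*(u - 5)*(u^4 - 11*u^3 + 41*u^2 - 61*u + 30) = u*(u - 5)^2*(u^3 - 6*u^2 + 11*u - 6) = u*(u - 5)^2*(u - 1)*(u^2 - 5*u + 6) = u*(u - 5)^2*(u - 2)*(u - 1)*(u - 3)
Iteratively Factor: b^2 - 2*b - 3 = (b - 3)*(b + 1)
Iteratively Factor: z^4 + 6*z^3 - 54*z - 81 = (z + 3)*(z^3 + 3*z^2 - 9*z - 27) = (z + 3)^2*(z^2 - 9) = (z + 3)^3*(z - 3)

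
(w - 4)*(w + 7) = w^2 + 3*w - 28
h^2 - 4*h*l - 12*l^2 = (h - 6*l)*(h + 2*l)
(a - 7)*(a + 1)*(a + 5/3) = a^3 - 13*a^2/3 - 17*a - 35/3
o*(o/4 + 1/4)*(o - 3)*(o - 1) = o^4/4 - 3*o^3/4 - o^2/4 + 3*o/4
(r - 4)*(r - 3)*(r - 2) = r^3 - 9*r^2 + 26*r - 24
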